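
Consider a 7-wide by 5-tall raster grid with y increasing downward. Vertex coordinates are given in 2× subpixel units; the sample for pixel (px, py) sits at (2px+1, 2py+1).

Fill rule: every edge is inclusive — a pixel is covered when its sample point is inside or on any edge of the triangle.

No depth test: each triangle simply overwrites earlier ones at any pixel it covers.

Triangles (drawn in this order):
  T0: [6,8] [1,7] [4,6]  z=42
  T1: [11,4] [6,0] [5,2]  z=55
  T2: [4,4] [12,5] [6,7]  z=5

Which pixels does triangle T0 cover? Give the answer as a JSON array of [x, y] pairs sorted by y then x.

T0:
  2·area = 8
  edge (6, 8)→(1, 7): d=(-5,-1) inclusive
  edge (1, 7)→(4, 6): d=(3,-1) inclusive
  edge (4, 6)→(6, 8): d=(2,2) inclusive
    (0,1)@(1, 3): e=[20,-12,0] → ·  [on edge]
    (6,1)@(13, 3): e=[32,0,-24] → ·  [on edge]
    (1,2)@(3, 5): e=[12,-4,0] → ·  [on edge]
    (3,2)@(7, 5): e=[16,0,-8] → ·  [on edge]
    (0,3)@(1, 7): e=[0,0,8] → █  [on edge]
    (1,3)@(3, 7): e=[2,2,4] → █
    (2,3)@(5, 7): e=[4,4,0] → █  [on edge]
    (3,3)@(7, 7): e=[6,6,-4] → ·
    (0,4)@(1, 9): e=[-10,6,12] → ·
    (1,4)@(3, 9): e=[-8,8,8] → ·
    (2,4)@(5, 9): e=[-6,10,4] → ·
    (3,4)@(7, 9): e=[-4,12,0] → ·  [on edge]
    (5,4)@(11, 9): e=[0,16,-8] → ·  [on edge]
  covered (3 px):
    · · · · · · ·
    · · · · · · ·
    · · · · · · ·
    █ █ █ · · · ·
    · · · · · · ·
T1:
  2·area = 14  (B↔C swapped to make it positive)
  edge (11, 4)→(5, 2): d=(-6,-2) inclusive
  edge (5, 2)→(6, 0): d=(1,-2) inclusive
  edge (6, 0)→(11, 4): d=(5,4) inclusive
    (3,0)@(7, 1): e=[10,3,1] → █
    (4,0)@(9, 1): e=[14,7,-7] → ·
    (3,1)@(7, 3): e=[-2,5,11] → ·
    (4,1)@(9, 3): e=[2,9,3] → █
    (5,1)@(11, 3): e=[6,13,-5] → ·
    (4,2)@(9, 5): e=[-10,11,13] → ·
  covered (2 px):
    · · · █ · · ·
    · · · · █ · ·
    · · · · · · ·
    · · · · · · ·
    · · · · · · ·
T2:
  2·area = 22
  edge (4, 4)→(12, 5): d=(8,1) inclusive
  edge (12, 5)→(6, 7): d=(-6,2) inclusive
  edge (6, 7)→(4, 4): d=(-2,-3) inclusive
    (2,2)@(5, 5): e=[7,14,1] → █
    (3,2)@(7, 5): e=[5,10,7] → █
    (4,2)@(9, 5): e=[3,6,13] → █
    (5,2)@(11, 5): e=[1,2,19] → █
    (6,2)@(13, 5): e=[-1,-2,25] → ·
    (2,3)@(5, 7): e=[23,2,-3] → ·
    (3,3)@(7, 7): e=[21,-2,3] → ·
    (4,3)@(9, 7): e=[19,-6,9] → ·
    (5,3)@(11, 7): e=[17,-10,15] → ·
  covered (4 px):
    · · · · · · ·
    · · · · · · ·
    · · █ █ █ █ ·
    · · · · · · ·
    · · · · · · ·

Final: [[0,3],[1,3],[2,3]]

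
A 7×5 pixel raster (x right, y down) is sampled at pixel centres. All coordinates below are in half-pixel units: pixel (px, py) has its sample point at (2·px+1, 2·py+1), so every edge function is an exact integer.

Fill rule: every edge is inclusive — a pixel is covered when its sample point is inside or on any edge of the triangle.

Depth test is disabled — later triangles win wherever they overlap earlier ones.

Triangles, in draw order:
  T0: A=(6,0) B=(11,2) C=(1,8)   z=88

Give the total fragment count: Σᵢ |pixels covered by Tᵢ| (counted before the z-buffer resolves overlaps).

T0:
  2·area = 50
  edge (6, 0)→(11, 2): d=(5,2) inclusive
  edge (11, 2)→(1, 8): d=(-10,6) inclusive
  edge (1, 8)→(6, 0): d=(5,-8) inclusive
    (3,0)@(7, 1): e=[3,34,13] → X
    (4,0)@(9, 1): e=[-1,22,29] → .
    (2,1)@(5, 3): e=[17,26,7] → X
    (4,1)@(9, 3): e=[9,2,39] → X
    (5,1)@(11, 3): e=[5,-10,55] → .
    (1,2)@(3, 5): e=[31,18,1] → X
    (3,2)@(7, 5): e=[23,-6,33] → .
    (4,2)@(9, 5): e=[19,-18,49] → .
    (1,3)@(3, 7): e=[41,-2,11] → .
    (2,3)@(5, 7): e=[37,-14,27] → .
  covered (6 px):
    . . . X . . .
    . . X X X . .
    . X X . . . .
    . . . . . . .
    . . . . . . .

Answer: 6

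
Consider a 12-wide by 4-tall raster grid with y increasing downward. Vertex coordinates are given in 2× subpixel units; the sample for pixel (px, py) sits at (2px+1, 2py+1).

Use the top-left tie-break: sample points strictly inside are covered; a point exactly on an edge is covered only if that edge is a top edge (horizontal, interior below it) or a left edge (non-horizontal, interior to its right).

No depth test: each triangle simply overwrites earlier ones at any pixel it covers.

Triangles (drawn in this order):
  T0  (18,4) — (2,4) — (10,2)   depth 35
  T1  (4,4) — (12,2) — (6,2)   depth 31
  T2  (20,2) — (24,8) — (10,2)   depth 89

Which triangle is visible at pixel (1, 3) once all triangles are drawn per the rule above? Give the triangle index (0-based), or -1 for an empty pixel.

T0:
  2·area = 32
  edge (18, 4)→(2, 4): d=(-16,0) right/bottom  bias=-1
  edge (2, 4)→(10, 2): d=(8,-2) top-left  bias=+0
  edge (10, 2)→(18, 4): d=(8,2) right/bottom  bias=-1
    (3,1)@(7, 3): e=[16,2,14] → █
    (4,1)@(9, 3): e=[16,6,10] → █
    (5,1)@(11, 3): e=[16,10,6] → █
    (6,1)@(13, 3): e=[16,14,2] → █
    (7,1)@(15, 3): e=[16,18,-2] → ·
    (3,2)@(7, 5): e=[-16,18,30] → ·
    (4,2)@(9, 5): e=[-16,22,26] → ·
    (5,2)@(11, 5): e=[-16,26,22] → ·
    (6,2)@(13, 5): e=[-16,30,18] → ·
  covered (4 px):
    · · · · · · · · · · · ·
    · · · █ █ █ █ · · · · ·
    · · · · · · · · · · · ·
    · · · · · · · · · · · ·
T1:
  2·area = 12  (B↔C swapped to make it positive)
  edge (4, 4)→(6, 2): d=(2,-2) top-left  bias=+0
  edge (6, 2)→(12, 2): d=(6,0) top-left  bias=+0
  edge (12, 2)→(4, 4): d=(-8,2) right/bottom  bias=-1
    (3,0)@(7, 1): e=[0,-6,18] → ·  [on edge]
    (2,1)@(5, 3): e=[0,6,6] → █  [on edge]
    (3,1)@(7, 3): e=[4,6,2] → █
    (4,1)@(9, 3): e=[8,6,-2] → ·
    (1,2)@(3, 5): e=[0,18,-6] → ·  [on edge]
    (2,2)@(5, 5): e=[4,18,-10] → ·
    (3,2)@(7, 5): e=[8,18,-14] → ·
    (0,3)@(1, 7): e=[0,30,-18] → ·  [on edge]
  covered (2 px):
    · · · · · · · · · · · ·
    · · █ █ · · · · · · · ·
    · · · · · · · · · · · ·
    · · · · · · · · · · · ·
T2:
  2·area = 60
  edge (20, 2)→(24, 8): d=(4,6) right/bottom  bias=-1
  edge (24, 8)→(10, 2): d=(-14,-6) top-left  bias=+0
  edge (10, 2)→(20, 2): d=(10,0) top-left  bias=+0
    (6,1)@(13, 3): e=[46,4,10] → █
    (7,1)@(15, 3): e=[34,16,10] → █
    (8,1)@(17, 3): e=[22,28,10] → █
    (9,1)@(19, 3): e=[10,40,10] → █
    (10,1)@(21, 3): e=[-2,52,10] → ·
    (6,2)@(13, 5): e=[54,-24,30] → ·
    (7,2)@(15, 5): e=[42,-12,30] → ·
    (8,2)@(17, 5): e=[30,0,30] → █  [on edge]
    (10,2)@(21, 5): e=[6,24,30] → █
    (11,2)@(23, 5): e=[-6,36,30] → ·
    (8,3)@(17, 7): e=[38,-28,50] → ·
    (9,3)@(19, 7): e=[26,-16,50] → ·
  covered (8 px):
    · · · · · · · · · · · ·
    · · · · · · █ █ █ █ · ·
    · · · · · · · · █ █ █ ·
    · · · · · · · · · · · █

Z-buffer (winner per pixel, '.' = empty):
  . . . . . . . . . . . .
  . . 1 1 0 0 2 2 2 2 . .
  . . . . . . . . 2 2 2 .
  . . . . . . . . . . . 2

Result: -1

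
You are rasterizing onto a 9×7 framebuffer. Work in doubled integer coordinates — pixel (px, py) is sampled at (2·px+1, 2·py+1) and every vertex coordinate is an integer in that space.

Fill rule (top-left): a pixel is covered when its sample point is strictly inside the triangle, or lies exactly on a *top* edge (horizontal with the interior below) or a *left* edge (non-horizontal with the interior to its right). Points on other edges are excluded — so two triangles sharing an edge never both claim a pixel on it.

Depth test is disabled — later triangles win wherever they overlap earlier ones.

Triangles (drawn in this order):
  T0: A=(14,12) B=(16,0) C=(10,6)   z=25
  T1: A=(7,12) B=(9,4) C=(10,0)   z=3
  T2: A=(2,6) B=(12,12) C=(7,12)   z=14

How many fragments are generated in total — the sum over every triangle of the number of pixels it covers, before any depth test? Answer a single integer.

T0:
  2·area = 60  (B↔C swapped to make it positive)
  edge (14, 12)→(10, 6): d=(-4,-6) top-left  bias=+0
  edge (10, 6)→(16, 0): d=(6,-6) top-left  bias=+0
  edge (16, 0)→(14, 12): d=(-2,12) right/bottom  bias=-1
    (7,0)@(15, 1): e=[50,0,10] → X  [on edge]
    (8,0)@(17, 1): e=[62,12,-14] → .
    (6,1)@(13, 3): e=[30,0,30] → X  [on edge]
    (8,1)@(17, 3): e=[54,24,-18] → .
    (5,2)@(11, 5): e=[10,0,50] → X  [on edge]
    (8,2)@(17, 5): e=[46,36,-22] → .
    (4,3)@(9, 7): e=[-10,0,70] → .  [on edge]
    (5,3)@(11, 7): e=[2,12,46] → X
    (7,3)@(15, 7): e=[26,36,-2] → .
    (3,4)@(7, 9): e=[-30,0,90] → .  [on edge]
    (5,4)@(11, 9): e=[-6,24,42] → .
    (6,4)@(13, 9): e=[6,36,18] → X
    (2,5)@(5, 11): e=[-50,0,110] → .  [on edge]
    (1,6)@(3, 13): e=[-70,0,130] → .  [on edge]
  covered (9 px):
    . . . . . . . X .
    . . . . . . X X .
    . . . . . X X X .
    . . . . . X X . .
    . . . . . . X . .
    . . . . . . . . .
    . . . . . . . . .
T1:
  degenerate (2·area = 0) — covers nothing
T2:
  2·area = 30
  edge (2, 6)→(12, 12): d=(10,6) right/bottom  bias=-1
  edge (12, 12)→(7, 12): d=(-5,0) right/bottom  bias=-1
  edge (7, 12)→(2, 6): d=(-5,-6) top-left  bias=+0
    (1,3)@(3, 7): e=[4,25,1] → X
    (2,3)@(5, 7): e=[-8,25,13] → .
    (1,4)@(3, 9): e=[24,15,-9] → .
    (2,4)@(5, 9): e=[12,15,3] → X
    (3,4)@(7, 9): e=[0,15,15] → .  [on edge]
    (2,5)@(5, 11): e=[32,5,-7] → .
    (3,5)@(7, 11): e=[20,5,5] → X
    (4,5)@(9, 11): e=[8,5,17] → X
    (5,5)@(11, 11): e=[-4,5,29] → .
    (3,6)@(7, 13): e=[40,-5,-5] → .
    (4,6)@(9, 13): e=[28,-5,7] → .
  covered (4 px):
    . . . . . . . . .
    . . . . . . . . .
    . . . . . . . . .
    . X . . . . . . .
    . . X . . . . . .
    . . . X X . . . .
    . . . . . . . . .

Final: 13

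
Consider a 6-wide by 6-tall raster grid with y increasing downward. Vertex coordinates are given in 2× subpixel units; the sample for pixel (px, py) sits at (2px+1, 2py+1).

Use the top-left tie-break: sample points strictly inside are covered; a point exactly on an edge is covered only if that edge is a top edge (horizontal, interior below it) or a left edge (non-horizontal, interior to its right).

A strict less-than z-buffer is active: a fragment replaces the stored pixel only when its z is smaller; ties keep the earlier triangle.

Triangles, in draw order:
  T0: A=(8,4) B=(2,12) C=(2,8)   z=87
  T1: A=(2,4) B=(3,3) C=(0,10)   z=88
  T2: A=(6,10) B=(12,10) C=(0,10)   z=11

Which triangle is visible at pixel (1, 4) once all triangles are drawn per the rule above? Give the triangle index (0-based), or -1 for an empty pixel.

T0:
  2·area = 24
  edge (8, 4)→(2, 12): d=(-6,8) right/bottom  bias=-1
  edge (2, 12)→(2, 8): d=(0,-4) top-left  bias=+0
  edge (2, 8)→(8, 4): d=(6,-4) top-left  bias=+0
    (3,2)@(7, 5): e=[2,20,2] → █
    (4,2)@(9, 5): e=[-14,28,10] → ·
    (2,3)@(5, 7): e=[6,12,6] → █
    (3,3)@(7, 7): e=[-10,20,14] → ·
    (1,4)@(3, 9): e=[10,4,10] → █
    (2,4)@(5, 9): e=[-6,12,18] → ·
    (1,5)@(3, 11): e=[-2,4,22] → ·
  covered (3 px):
    · · · · · ·
    · · · · · ·
    · · · █ · ·
    · · █ · · ·
    · █ · · · ·
    · · · · · ·
T1:
  2·area = 4
  edge (2, 4)→(3, 3): d=(1,-1) top-left  bias=+0
  edge (3, 3)→(0, 10): d=(-3,7) right/bottom  bias=-1
  edge (0, 10)→(2, 4): d=(2,-6) top-left  bias=+0
    (1,0)@(3, 1): e=[-2,6,0] → ·  [on edge]
    (2,0)@(5, 1): e=[0,-8,12] → ·  [on edge]
    (1,1)@(3, 3): e=[0,0,4] → ·  [on edge]
    (0,2)@(1, 5): e=[0,8,-4] → ·  [on edge]
    (0,3)@(1, 7): e=[2,2,0] → █  [on edge]
    (1,3)@(3, 7): e=[4,-12,12] → ·
    (0,4)@(1, 9): e=[4,-4,4] → ·
  covered (1 px):
    · · · · · ·
    · · · · · ·
    · · · · · ·
    █ · · · · ·
    · · · · · ·
    · · · · · ·
T2:
  degenerate (2·area = 0) — covers nothing

Z-buffer (winner per pixel, '.' = empty):
  . . . . . .
  . . . . . .
  . . . 0 . .
  1 . 0 . . .
  . 0 . . . .
  . . . . . .

Final: 0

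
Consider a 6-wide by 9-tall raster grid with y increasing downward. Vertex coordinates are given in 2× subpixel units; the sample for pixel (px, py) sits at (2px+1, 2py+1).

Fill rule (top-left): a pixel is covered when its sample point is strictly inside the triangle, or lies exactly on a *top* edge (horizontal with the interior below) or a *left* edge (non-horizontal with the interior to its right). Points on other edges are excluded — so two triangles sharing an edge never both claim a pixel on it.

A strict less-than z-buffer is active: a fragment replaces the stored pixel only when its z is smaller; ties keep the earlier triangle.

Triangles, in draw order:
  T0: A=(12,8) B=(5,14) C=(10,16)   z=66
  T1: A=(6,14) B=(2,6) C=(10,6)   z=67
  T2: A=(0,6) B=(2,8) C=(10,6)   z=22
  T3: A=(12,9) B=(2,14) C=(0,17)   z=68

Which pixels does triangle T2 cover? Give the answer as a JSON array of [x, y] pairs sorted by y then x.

T0:
  2·area = 44  (B↔C swapped to make it positive)
  edge (12, 8)→(10, 16): d=(-2,8) right/bottom  bias=-1
  edge (10, 16)→(5, 14): d=(-5,-2) top-left  bias=+0
  edge (5, 14)→(12, 8): d=(7,-6) top-left  bias=+0
    (5,4)@(11, 9): e=[6,37,1] → X
    (4,5)@(9, 11): e=[18,23,3] → X
    (3,6)@(7, 13): e=[30,9,5] → X
    (5,6)@(11, 13): e=[-2,17,29] → .
    (3,7)@(7, 15): e=[26,-1,19] → .
    (4,7)@(9, 15): e=[10,3,31] → X
    (5,7)@(11, 15): e=[-6,7,43] → .
    (4,8)@(9, 17): e=[6,-7,45] → .
  covered (6 px):
    . . . . . .
    . . . . . .
    . . . . . .
    . . . . . .
    . . . . . X
    . . . . X X
    . . . X X .
    . . . . X .
    . . . . . .
T1:
  2·area = 64
  edge (6, 14)→(2, 6): d=(-4,-8) top-left  bias=+0
  edge (2, 6)→(10, 6): d=(8,0) top-left  bias=+0
  edge (10, 6)→(6, 14): d=(-4,8) right/bottom  bias=-1
    (1,3)@(3, 7): e=[4,8,52] → X
    (2,3)@(5, 7): e=[20,8,36] → X
    (3,3)@(7, 7): e=[36,8,20] → X
    (4,3)@(9, 7): e=[52,8,4] → X
    (5,3)@(11, 7): e=[68,8,-12] → .
    (1,4)@(3, 9): e=[-4,24,44] → .
    (2,4)@(5, 9): e=[12,24,28] → X
    (4,4)@(9, 9): e=[44,24,-4] → .
    (2,5)@(5, 11): e=[4,40,20] → X
    (4,5)@(9, 11): e=[36,40,-12] → .
    (2,6)@(5, 13): e=[-4,56,12] → .
    (3,6)@(7, 13): e=[12,56,-4] → .
  covered (8 px):
    . . . . . .
    . . . . . .
    . . . . . .
    . X X X X .
    . . X X . .
    . . X X . .
    . . . . . .
    . . . . . .
    . . . . . .
T2:
  2·area = 20  (B↔C swapped to make it positive)
  edge (0, 6)→(10, 6): d=(10,0) top-left  bias=+0
  edge (10, 6)→(2, 8): d=(-8,2) right/bottom  bias=-1
  edge (2, 8)→(0, 6): d=(-2,-2) top-left  bias=+0
    (0,3)@(1, 7): e=[10,10,0] → X  [on edge]
    (1,3)@(3, 7): e=[10,6,4] → X
    (2,3)@(5, 7): e=[10,2,8] → X
    (3,3)@(7, 7): e=[10,-2,12] → .
    (0,4)@(1, 9): e=[30,-6,-4] → .
    (1,4)@(3, 9): e=[30,-10,0] → .  [on edge]
    (2,4)@(5, 9): e=[30,-14,4] → .
    (2,5)@(5, 11): e=[50,-30,0] → .  [on edge]
    (3,6)@(7, 13): e=[70,-50,0] → .  [on edge]
    (4,7)@(9, 15): e=[90,-70,0] → .  [on edge]
    (5,8)@(11, 17): e=[110,-90,0] → .  [on edge]
  covered (3 px):
    . . . . . .
    . . . . . .
    . . . . . .
    X X X . . .
    . . . . . .
    . . . . . .
    . . . . . .
    . . . . . .
    . . . . . .
T3:
  2·area = 20  (B↔C swapped to make it positive)
  edge (12, 9)→(0, 17): d=(-12,8) right/bottom  bias=-1
  edge (0, 17)→(2, 14): d=(2,-3) top-left  bias=+0
  edge (2, 14)→(12, 9): d=(10,-5) top-left  bias=+0
    (4,5)@(9, 11): e=[0,15,5] → .  [on edge]
    (2,6)@(5, 13): e=[8,7,5] → X
    (3,6)@(7, 13): e=[-8,13,15] → .
    (1,7)@(3, 15): e=[0,5,15] → .  [on edge]
    (2,7)@(5, 15): e=[-16,11,25] → .
  covered (1 px):
    . . . . . .
    . . . . . .
    . . . . . .
    . . . . . .
    . . . . . .
    . . . . . .
    . . X . . .
    . . . . . .
    . . . . . .

Answer: [[0,3],[1,3],[2,3]]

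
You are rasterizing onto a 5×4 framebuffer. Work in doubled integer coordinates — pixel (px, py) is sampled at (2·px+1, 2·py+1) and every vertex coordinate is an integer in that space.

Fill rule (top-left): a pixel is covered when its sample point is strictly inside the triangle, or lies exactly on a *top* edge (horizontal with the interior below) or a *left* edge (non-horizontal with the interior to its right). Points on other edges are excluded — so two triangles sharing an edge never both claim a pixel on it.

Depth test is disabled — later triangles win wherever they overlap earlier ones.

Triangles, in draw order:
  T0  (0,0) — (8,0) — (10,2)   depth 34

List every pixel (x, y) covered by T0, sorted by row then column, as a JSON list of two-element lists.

T0:
  2·area = 16
  edge (0, 0)→(8, 0): d=(8,0) top-left  bias=+0
  edge (8, 0)→(10, 2): d=(2,2) right/bottom  bias=-1
  edge (10, 2)→(0, 0): d=(-10,-2) top-left  bias=+0
    (2,0)@(5, 1): e=[8,8,0] → █  [on edge]
    (3,0)@(7, 1): e=[8,4,4] → █
    (4,0)@(9, 1): e=[8,0,8] → ·  [on edge]
    (2,1)@(5, 3): e=[24,12,-20] → ·
    (3,1)@(7, 3): e=[24,8,-16] → ·
  covered (2 px):
    · · █ █ ·
    · · · · ·
    · · · · ·
    · · · · ·

Final: [[2,0],[3,0]]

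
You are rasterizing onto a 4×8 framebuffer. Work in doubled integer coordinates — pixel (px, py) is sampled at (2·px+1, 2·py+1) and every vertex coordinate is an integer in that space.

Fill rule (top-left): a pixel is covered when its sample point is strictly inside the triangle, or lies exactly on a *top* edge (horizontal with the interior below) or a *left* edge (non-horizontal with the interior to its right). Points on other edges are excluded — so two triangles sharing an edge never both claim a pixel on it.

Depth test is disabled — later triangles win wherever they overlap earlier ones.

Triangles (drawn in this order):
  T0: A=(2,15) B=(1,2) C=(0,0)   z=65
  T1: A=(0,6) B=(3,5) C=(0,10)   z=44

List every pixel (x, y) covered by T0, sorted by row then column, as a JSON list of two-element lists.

T0:
  2·area = 11  (B↔C swapped to make it positive)
  edge (2, 15)→(0, 0): d=(-2,-15) top-left  bias=+0
  edge (0, 0)→(1, 2): d=(1,2) right/bottom  bias=-1
  edge (1, 2)→(2, 15): d=(1,13) right/bottom  bias=-1
    (0,1)@(1, 3): e=[9,1,1] → █
    (1,1)@(3, 3): e=[39,-3,-25] → ·
    (0,2)@(1, 5): e=[5,3,3] → █
    (1,2)@(3, 5): e=[35,-1,-23] → ·
    (0,3)@(1, 7): e=[1,5,5] → █
    (1,3)@(3, 7): e=[31,1,-21] → ·
    (0,4)@(1, 9): e=[-3,7,7] → ·
  covered (3 px):
    · · · ·
    █ · · ·
    █ · · ·
    █ · · ·
    · · · ·
    · · · ·
    · · · ·
    · · · ·
T1:
  2·area = 12
  edge (0, 6)→(3, 5): d=(3,-1) top-left  bias=+0
  edge (3, 5)→(0, 10): d=(-3,5) right/bottom  bias=-1
  edge (0, 10)→(0, 6): d=(0,-4) top-left  bias=+0
    (1,2)@(3, 5): e=[0,0,12] → ·  [on edge]
    (0,3)@(1, 7): e=[4,4,4] → █
    (1,3)@(3, 7): e=[6,-6,12] → ·
    (0,4)@(1, 9): e=[10,-2,4] → ·
  covered (1 px):
    · · · ·
    · · · ·
    · · · ·
    █ · · ·
    · · · ·
    · · · ·
    · · · ·
    · · · ·

Result: [[0,1],[0,2],[0,3]]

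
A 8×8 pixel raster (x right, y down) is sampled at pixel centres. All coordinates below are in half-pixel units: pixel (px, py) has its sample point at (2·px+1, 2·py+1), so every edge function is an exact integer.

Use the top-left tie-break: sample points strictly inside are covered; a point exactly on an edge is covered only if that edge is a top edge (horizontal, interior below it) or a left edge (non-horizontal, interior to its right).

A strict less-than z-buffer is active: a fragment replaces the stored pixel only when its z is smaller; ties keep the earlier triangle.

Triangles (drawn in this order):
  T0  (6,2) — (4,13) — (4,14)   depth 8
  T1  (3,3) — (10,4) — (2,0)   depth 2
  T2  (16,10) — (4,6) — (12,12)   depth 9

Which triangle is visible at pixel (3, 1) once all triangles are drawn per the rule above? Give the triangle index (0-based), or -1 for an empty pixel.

T0:
  2·area = 2  (B↔C swapped to make it positive)
  edge (6, 2)→(4, 14): d=(-2,12) right/bottom  bias=-1
  edge (4, 14)→(4, 13): d=(0,-1) top-left  bias=+0
  edge (4, 13)→(6, 2): d=(2,-11) top-left  bias=+0
  covered (0 px):
    · · · · · · · ·
    · · · · · · · ·
    · · · · · · · ·
    · · · · · · · ·
    · · · · · · · ·
    · · · · · · · ·
    · · · · · · · ·
    · · · · · · · ·
T1:
  2·area = 20  (B↔C swapped to make it positive)
  edge (3, 3)→(2, 0): d=(-1,-3) top-left  bias=+0
  edge (2, 0)→(10, 4): d=(8,4) right/bottom  bias=-1
  edge (10, 4)→(3, 3): d=(-7,-1) top-left  bias=+0
    (1,0)@(3, 1): e=[2,4,14] → █
    (2,0)@(5, 1): e=[8,-4,16] → ·
    (1,1)@(3, 3): e=[0,20,0] → █  [on edge]
    (2,1)@(5, 3): e=[6,12,2] → █
    (3,1)@(7, 3): e=[12,4,4] → █
    (4,1)@(9, 3): e=[18,-4,6] → ·
    (1,2)@(3, 5): e=[-2,36,-14] → ·
    (2,2)@(5, 5): e=[4,28,-12] → ·
    (3,2)@(7, 5): e=[10,20,-10] → ·
    (2,4)@(5, 9): e=[0,60,-40] → ·  [on edge]
    (3,7)@(7, 15): e=[0,100,-80] → ·  [on edge]
  covered (4 px):
    · █ · · · · · ·
    · █ █ █ · · · ·
    · · · · · · · ·
    · · · · · · · ·
    · · · · · · · ·
    · · · · · · · ·
    · · · · · · · ·
    · · · · · · · ·
T2:
  2·area = 40  (B↔C swapped to make it positive)
  edge (16, 10)→(12, 12): d=(-4,2) right/bottom  bias=-1
  edge (12, 12)→(4, 6): d=(-8,-6) top-left  bias=+0
  edge (4, 6)→(16, 10): d=(12,4) right/bottom  bias=-1
    (0,2)@(1, 5): e=[50,-10,0] → ·  [on edge]
    (3,3)@(7, 7): e=[30,10,0] → ·  [on edge]
    (4,4)@(9, 9): e=[18,6,16] → █
    (5,4)@(11, 9): e=[14,18,8] → █
    (6,4)@(13, 9): e=[10,30,0] → ·  [on edge]
    (4,5)@(9, 11): e=[10,-10,40] → ·
    (5,5)@(11, 11): e=[6,2,32] → █
    (6,5)@(13, 11): e=[2,14,24] → █
    (7,5)@(15, 11): e=[-2,26,16] → ·
    (5,6)@(11, 13): e=[-2,-14,56] → ·
    (6,6)@(13, 13): e=[-6,-2,48] → ·
  covered (4 px):
    · · · · · · · ·
    · · · · · · · ·
    · · · · · · · ·
    · · · · · · · ·
    · · · · █ █ · ·
    · · · · · █ █ ·
    · · · · · · · ·
    · · · · · · · ·

Z-buffer (winner per pixel, '.' = empty):
  . 1 . . . . . .
  . 1 1 1 . . . .
  . . . . . . . .
  . . . . . . . .
  . . . . 2 2 . .
  . . . . . 2 2 .
  . . . . . . . .
  . . . . . . . .

Answer: 1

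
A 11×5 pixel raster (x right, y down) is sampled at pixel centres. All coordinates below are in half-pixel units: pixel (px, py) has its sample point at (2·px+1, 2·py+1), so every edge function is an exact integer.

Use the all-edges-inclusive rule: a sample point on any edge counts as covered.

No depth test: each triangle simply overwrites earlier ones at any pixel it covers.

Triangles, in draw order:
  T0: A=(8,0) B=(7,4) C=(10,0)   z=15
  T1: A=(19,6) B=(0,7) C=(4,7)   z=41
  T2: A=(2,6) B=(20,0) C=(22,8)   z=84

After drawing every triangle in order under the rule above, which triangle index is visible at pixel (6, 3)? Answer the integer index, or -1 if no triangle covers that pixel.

T0:
  2·area = 8  (B↔C swapped to make it positive)
  edge (8, 0)→(10, 0): d=(2,0) inclusive
  edge (10, 0)→(7, 4): d=(-3,4) inclusive
  edge (7, 4)→(8, 0): d=(1,-4) inclusive
    (4,0)@(9, 1): e=[2,1,5] → █
    (5,0)@(11, 1): e=[2,-7,13] → ·
    (4,1)@(9, 3): e=[6,-5,7] → ·
  covered (1 px):
    · · · · █ · · · · · ·
    · · · · · · · · · · ·
    · · · · · · · · · · ·
    · · · · · · · · · · ·
    · · · · · · · · · · ·
T1:
  2·area = 4  (B↔C swapped to make it positive)
  edge (19, 6)→(4, 7): d=(-15,1) inclusive
  edge (4, 7)→(0, 7): d=(-4,0) inclusive
  edge (0, 7)→(19, 6): d=(19,-1) inclusive
    (0,3)@(1, 7): e=[3,0,1] → █  [on edge]
    (1,3)@(3, 7): e=[1,0,3] → █  [on edge]
    (2,3)@(5, 7): e=[-1,0,5] → ·  [on edge]
    (3,3)@(7, 7): e=[-3,0,7] → ·  [on edge]
    (4,3)@(9, 7): e=[-5,0,9] → ·  [on edge]
    (5,3)@(11, 7): e=[-7,0,11] → ·  [on edge]
    (6,3)@(13, 7): e=[-9,0,13] → ·  [on edge]
    (7,3)@(15, 7): e=[-11,0,15] → ·  [on edge]
    (8,3)@(17, 7): e=[-13,0,17] → ·  [on edge]
    (9,3)@(19, 7): e=[-15,0,19] → ·  [on edge]
    (10,3)@(21, 7): e=[-17,0,21] → ·  [on edge]
    (0,4)@(1, 9): e=[-27,-8,39] → ·
  covered (2 px):
    · · · · · · · · · · ·
    · · · · · · · · · · ·
    · · · · · · · · · · ·
    █ █ · · · · · · · · ·
    · · · · · · · · · · ·
T2:
  2·area = 156
  edge (2, 6)→(20, 0): d=(18,-6) inclusive
  edge (20, 0)→(22, 8): d=(2,8) inclusive
  edge (22, 8)→(2, 6): d=(-20,-2) inclusive
    (8,0)@(17, 1): e=[0,26,130] → █  [on edge]
    (9,0)@(19, 1): e=[12,10,134] → █
    (10,0)@(21, 1): e=[24,-6,138] → ·
    (5,1)@(11, 3): e=[0,78,78] → █  [on edge]
    (6,1)@(13, 3): e=[12,62,82] → █
    (7,1)@(15, 3): e=[24,46,86] → █
    (10,1)@(21, 3): e=[60,-2,98] → ·
    (2,2)@(5, 5): e=[0,130,26] → █  [on edge]
    (3,2)@(7, 5): e=[12,114,30] → █
    (4,2)@(9, 5): e=[24,98,34] → █
    (10,2)@(21, 5): e=[96,2,58] → █
    (2,3)@(5, 7): e=[36,134,-14] → ·
  covered (21 px):
    · · · · · · · · █ █ ·
    · · · · · █ █ █ █ █ ·
    · · █ █ █ █ █ █ █ █ █
    · · · · · · █ █ █ █ █
    · · · · · · · · · · ·

Z-buffer (winner per pixel, '.' = empty):
  . . . . 0 . . . 2 2 .
  . . . . . 2 2 2 2 2 .
  . . 2 2 2 2 2 2 2 2 2
  1 1 . . . . 2 2 2 2 2
  . . . . . . . . . . .

Answer: 2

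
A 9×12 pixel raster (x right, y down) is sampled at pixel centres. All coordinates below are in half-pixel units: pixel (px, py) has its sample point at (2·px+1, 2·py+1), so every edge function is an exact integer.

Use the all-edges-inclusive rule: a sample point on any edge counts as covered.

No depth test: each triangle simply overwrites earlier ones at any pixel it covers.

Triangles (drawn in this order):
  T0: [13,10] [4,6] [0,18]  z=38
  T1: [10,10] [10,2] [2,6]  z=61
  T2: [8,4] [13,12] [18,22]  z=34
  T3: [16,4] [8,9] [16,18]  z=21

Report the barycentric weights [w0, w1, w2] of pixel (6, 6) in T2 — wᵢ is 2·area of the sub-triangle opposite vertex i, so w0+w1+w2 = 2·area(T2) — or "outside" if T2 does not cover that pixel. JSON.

T0:
  2·area = 124  (B↔C swapped to make it positive)
  edge (13, 10)→(0, 18): d=(-13,8) inclusive
  edge (0, 18)→(4, 6): d=(4,-12) inclusive
  edge (4, 6)→(13, 10): d=(9,4) inclusive
    (2,1)@(5, 3): e=[155,0,-31] → ·  [on edge]
    (2,3)@(5, 7): e=[103,16,5] → █
    (3,3)@(7, 7): e=[87,40,-3] → ·
    (1,4)@(3, 9): e=[93,0,31] → █  [on edge]
    (3,4)@(7, 9): e=[61,48,15] → █
    (4,4)@(9, 9): e=[45,72,7] → █
    (5,4)@(11, 9): e=[29,96,-1] → ·
    (1,5)@(3, 11): e=[67,8,49] → █
    (5,5)@(11, 11): e=[3,104,17] → █
    (6,5)@(13, 11): e=[-13,128,9] → ·
    (1,6)@(3, 13): e=[41,16,67] → █
    (4,6)@(9, 13): e=[-7,88,43] → ·
    (0,7)@(1, 15): e=[31,0,93] → █  [on edge]
  covered (16 px):
    · · · · · · · · ·
    · · · · · · · · ·
    · · · · · · · · ·
    · · █ · · · · · ·
    · █ █ █ █ · · · ·
    · █ █ █ █ █ · · ·
    · █ █ █ · · · · ·
    █ █ · · · · · · ·
    █ · · · · · · · ·
    · · · · · · · · ·
    · · · · · · · · ·
    · · · · · · · · ·
T1:
  2·area = 64  (B↔C swapped to make it positive)
  edge (10, 10)→(2, 6): d=(-8,-4) inclusive
  edge (2, 6)→(10, 2): d=(8,-4) inclusive
  edge (10, 2)→(10, 10): d=(0,8) inclusive
    (4,1)@(9, 3): e=[52,4,8] → █
    (5,1)@(11, 3): e=[60,12,-8] → ·
    (2,2)@(5, 5): e=[20,4,40] → █
    (3,2)@(7, 5): e=[28,12,24] → █
    (5,2)@(11, 5): e=[44,28,-8] → ·
    (2,3)@(5, 7): e=[4,20,40] → █
    (5,3)@(11, 7): e=[28,44,-8] → ·
    (2,4)@(5, 9): e=[-12,36,40] → ·
    (3,4)@(7, 9): e=[-4,44,24] → ·
    (4,4)@(9, 9): e=[4,52,8] → █
    (5,4)@(11, 9): e=[12,60,-8] → ·
    (4,5)@(9, 11): e=[-12,68,8] → ·
  covered (8 px):
    · · · · · · · · ·
    · · · · █ · · · ·
    · · █ █ █ · · · ·
    · · █ █ █ · · · ·
    · · · · █ · · · ·
    · · · · · · · · ·
    · · · · · · · · ·
    · · · · · · · · ·
    · · · · · · · · ·
    · · · · · · · · ·
    · · · · · · · · ·
    · · · · · · · · ·
T2:
  2·area = 10
  edge (8, 4)→(13, 12): d=(5,8) inclusive
  edge (13, 12)→(18, 22): d=(5,10) inclusive
  edge (18, 22)→(8, 4): d=(-10,-18) inclusive
    (5,4)@(11, 9): e=[1,5,4] → █
    (6,4)@(13, 9): e=[-15,-15,40] → ·
    (5,5)@(11, 11): e=[11,15,-16] → ·
    (6,6)@(13, 13): e=[5,5,0] → █  [on edge]
    (7,6)@(15, 13): e=[-11,-15,36] → ·
    (6,7)@(13, 15): e=[15,15,-20] → ·
  covered (2 px):
    · · · · · · · · ·
    · · · · · · · · ·
    · · · · · · · · ·
    · · · · · · · · ·
    · · · · · █ · · ·
    · · · · · · · · ·
    · · · · · · █ · ·
    · · · · · · · · ·
    · · · · · · · · ·
    · · · · · · · · ·
    · · · · · · · · ·
    · · · · · · · · ·
T3:
  2·area = 112  (B↔C swapped to make it positive)
  edge (16, 4)→(16, 18): d=(0,14) inclusive
  edge (16, 18)→(8, 9): d=(-8,-9) inclusive
  edge (8, 9)→(16, 4): d=(8,-5) inclusive
    (7,2)@(15, 5): e=[14,95,3] → █
    (8,2)@(17, 5): e=[-14,113,13] → ·
    (6,3)@(13, 7): e=[42,61,9] → █
    (8,3)@(17, 7): e=[-14,97,29] → ·
    (4,4)@(9, 9): e=[98,9,5] → █
    (5,4)@(11, 9): e=[70,27,15] → █
    (8,4)@(17, 9): e=[-14,81,45] → ·
    (4,5)@(9, 11): e=[98,-7,21] → ·
    (5,5)@(11, 11): e=[70,11,31] → █
    (8,5)@(17, 11): e=[-14,65,61] → ·
    (5,6)@(11, 13): e=[70,-5,47] → ·
    (6,6)@(13, 13): e=[42,13,57] → █
  covered (13 px):
    · · · · · · · · ·
    · · · · · · · · ·
    · · · · · · · █ ·
    · · · · · · █ █ ·
    · · · · █ █ █ █ ·
    · · · · · █ █ █ ·
    · · · · · · █ █ ·
    · · · · · · · █ ·
    · · · · · · · · ·
    · · · · · · · · ·
    · · · · · · · · ·
    · · · · · · · · ·

Result: [5,0,5]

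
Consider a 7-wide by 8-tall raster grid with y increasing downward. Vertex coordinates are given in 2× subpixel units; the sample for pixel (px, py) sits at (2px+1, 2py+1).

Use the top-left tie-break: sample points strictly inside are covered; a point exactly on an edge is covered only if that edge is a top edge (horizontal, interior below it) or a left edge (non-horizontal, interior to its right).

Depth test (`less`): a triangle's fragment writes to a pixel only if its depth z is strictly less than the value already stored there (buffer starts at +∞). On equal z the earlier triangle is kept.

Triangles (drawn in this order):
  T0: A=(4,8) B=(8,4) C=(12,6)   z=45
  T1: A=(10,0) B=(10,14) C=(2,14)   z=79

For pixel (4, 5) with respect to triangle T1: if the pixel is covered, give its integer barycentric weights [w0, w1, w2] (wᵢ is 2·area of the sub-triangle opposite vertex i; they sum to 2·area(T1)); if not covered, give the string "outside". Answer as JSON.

T0:
  2·area = 24
  edge (4, 8)→(8, 4): d=(4,-4) top-left  bias=+0
  edge (8, 4)→(12, 6): d=(4,2) right/bottom  bias=-1
  edge (12, 6)→(4, 8): d=(-8,2) right/bottom  bias=-1
    (5,0)@(11, 1): e=[0,-18,42] → ·  [on edge]
    (4,1)@(9, 3): e=[0,-6,30] → ·  [on edge]
    (3,2)@(7, 5): e=[0,6,18] → #  [on edge]
    (4,2)@(9, 5): e=[8,2,14] → #
    (5,2)@(11, 5): e=[16,-2,10] → ·
    (2,3)@(5, 7): e=[0,18,6] → #  [on edge]
    (4,3)@(9, 7): e=[16,10,-2] → ·
    (1,4)@(3, 9): e=[0,30,-6] → ·  [on edge]
    (2,4)@(5, 9): e=[8,26,-10] → ·
    (3,4)@(7, 9): e=[16,22,-14] → ·
    (0,5)@(1, 11): e=[0,42,-18] → ·  [on edge]
  covered (4 px):
    · · · · · · ·
    · · · · · · ·
    · · · # # · ·
    · · # # · · ·
    · · · · · · ·
    · · · · · · ·
    · · · · · · ·
    · · · · · · ·
T1:
  2·area = 112
  edge (10, 0)→(10, 14): d=(0,14) right/bottom  bias=-1
  edge (10, 14)→(2, 14): d=(-8,0) right/bottom  bias=-1
  edge (2, 14)→(10, 0): d=(8,-14) top-left  bias=+0
    (4,1)@(9, 3): e=[14,88,10] → #
    (5,1)@(11, 3): e=[-14,88,38] → ·
    (4,2)@(9, 5): e=[14,72,26] → #
    (5,2)@(11, 5): e=[-14,72,54] → ·
    (3,3)@(7, 7): e=[42,56,14] → #
    (5,3)@(11, 7): e=[-14,56,70] → ·
    (2,4)@(5, 9): e=[70,40,2] → #
    (5,4)@(11, 9): e=[-14,40,86] → ·
    (2,5)@(5, 11): e=[70,24,18] → #
    (5,5)@(11, 11): e=[-14,24,102] → ·
    (1,6)@(3, 13): e=[98,8,6] → #
    (5,6)@(11, 13): e=[-14,8,118] → ·
  covered (14 px):
    · · · · · · ·
    · · · · # · ·
    · · · · # · ·
    · · · # # · ·
    · · # # # · ·
    · · # # # · ·
    · # # # # · ·
    · · · · · · ·

Result: [24,74,14]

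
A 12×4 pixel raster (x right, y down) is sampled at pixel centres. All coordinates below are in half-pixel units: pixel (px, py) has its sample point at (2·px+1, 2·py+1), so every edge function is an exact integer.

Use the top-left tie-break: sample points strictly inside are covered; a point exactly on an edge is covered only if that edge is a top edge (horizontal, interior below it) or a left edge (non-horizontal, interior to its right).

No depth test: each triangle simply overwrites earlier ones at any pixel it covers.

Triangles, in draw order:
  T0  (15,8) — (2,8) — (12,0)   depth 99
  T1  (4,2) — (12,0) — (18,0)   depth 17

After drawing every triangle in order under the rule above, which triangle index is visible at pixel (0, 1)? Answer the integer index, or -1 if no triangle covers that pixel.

T0:
  2·area = 104
  edge (15, 8)→(2, 8): d=(-13,0) right/bottom  bias=-1
  edge (2, 8)→(12, 0): d=(10,-8) top-left  bias=+0
  edge (12, 0)→(15, 8): d=(3,8) right/bottom  bias=-1
    (5,0)@(11, 1): e=[91,2,11] → █
    (6,0)@(13, 1): e=[91,18,-5] → ·
    (4,1)@(9, 3): e=[65,6,33] → █
    (6,1)@(13, 3): e=[65,38,1] → █
    (7,1)@(15, 3): e=[65,54,-15] → ·
    (3,2)@(7, 5): e=[39,10,55] → █
    (7,2)@(15, 5): e=[39,74,-9] → ·
    (2,3)@(5, 7): e=[13,14,77] → █
    (7,3)@(15, 7): e=[13,94,-3] → ·
  covered (13 px):
    · · · · · █ · · · · · ·
    · · · · █ █ █ · · · · ·
    · · · █ █ █ █ · · · · ·
    · · █ █ █ █ █ · · · · ·
T1:
  2·area = 12
  edge (4, 2)→(12, 0): d=(8,-2) top-left  bias=+0
  edge (12, 0)→(18, 0): d=(6,0) top-left  bias=+0
  edge (18, 0)→(4, 2): d=(-14,2) right/bottom  bias=-1
    (4,0)@(9, 1): e=[2,6,4] → █
    (5,0)@(11, 1): e=[6,6,0] → ·  [on edge]
    (4,1)@(9, 3): e=[18,18,-24] → ·
  covered (1 px):
    · · · · █ · · · · · · ·
    · · · · · · · · · · · ·
    · · · · · · · · · · · ·
    · · · · · · · · · · · ·

Z-buffer (winner per pixel, '.' = empty):
  . . . . 1 0 . . . . . .
  . . . . 0 0 0 . . . . .
  . . . 0 0 0 0 . . . . .
  . . 0 0 0 0 0 . . . . .

Final: -1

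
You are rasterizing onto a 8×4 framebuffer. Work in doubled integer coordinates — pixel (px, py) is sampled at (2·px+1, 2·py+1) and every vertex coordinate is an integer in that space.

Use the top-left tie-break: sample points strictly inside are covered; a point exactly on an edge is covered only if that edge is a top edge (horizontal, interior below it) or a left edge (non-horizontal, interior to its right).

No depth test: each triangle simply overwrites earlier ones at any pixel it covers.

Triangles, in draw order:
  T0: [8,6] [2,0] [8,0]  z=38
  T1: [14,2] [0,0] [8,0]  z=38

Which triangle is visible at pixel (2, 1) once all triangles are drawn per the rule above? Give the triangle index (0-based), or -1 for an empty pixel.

T0:
  2·area = 36
  edge (8, 6)→(2, 0): d=(-6,-6) top-left  bias=+0
  edge (2, 0)→(8, 0): d=(6,0) top-left  bias=+0
  edge (8, 0)→(8, 6): d=(0,6) right/bottom  bias=-1
    (1,0)@(3, 1): e=[0,6,30] → X  [on edge]
    (2,0)@(5, 1): e=[12,6,18] → X
    (3,0)@(7, 1): e=[24,6,6] → X
    (4,0)@(9, 1): e=[36,6,-6] → .
    (1,1)@(3, 3): e=[-12,18,30] → .
    (2,1)@(5, 3): e=[0,18,18] → X  [on edge]
    (4,1)@(9, 3): e=[24,18,-6] → .
    (2,2)@(5, 5): e=[-12,30,18] → .
    (3,2)@(7, 5): e=[0,30,6] → X  [on edge]
    (4,2)@(9, 5): e=[12,30,-6] → .
    (3,3)@(7, 7): e=[-12,42,6] → .
    (4,3)@(9, 7): e=[0,42,-6] → .  [on edge]
  covered (6 px):
    . X X X . . . .
    . . X X . . . .
    . . . X . . . .
    . . . . . . . .
T1:
  2·area = 16
  edge (14, 2)→(0, 0): d=(-14,-2) top-left  bias=+0
  edge (0, 0)→(8, 0): d=(8,0) top-left  bias=+0
  edge (8, 0)→(14, 2): d=(6,2) right/bottom  bias=-1
    (3,0)@(7, 1): e=[0,8,8] → X  [on edge]
    (4,0)@(9, 1): e=[4,8,4] → X
    (5,0)@(11, 1): e=[8,8,0] → .  [on edge]
    (3,1)@(7, 3): e=[-28,24,20] → .
    (4,1)@(9, 3): e=[-24,24,16] → .
  covered (2 px):
    . . . X X . . .
    . . . . . . . .
    . . . . . . . .
    . . . . . . . .

Z-buffer (winner per pixel, '.' = empty):
  . 0 0 1 1 . . .
  . . 0 0 . . . .
  . . . 0 . . . .
  . . . . . . . .

Result: 0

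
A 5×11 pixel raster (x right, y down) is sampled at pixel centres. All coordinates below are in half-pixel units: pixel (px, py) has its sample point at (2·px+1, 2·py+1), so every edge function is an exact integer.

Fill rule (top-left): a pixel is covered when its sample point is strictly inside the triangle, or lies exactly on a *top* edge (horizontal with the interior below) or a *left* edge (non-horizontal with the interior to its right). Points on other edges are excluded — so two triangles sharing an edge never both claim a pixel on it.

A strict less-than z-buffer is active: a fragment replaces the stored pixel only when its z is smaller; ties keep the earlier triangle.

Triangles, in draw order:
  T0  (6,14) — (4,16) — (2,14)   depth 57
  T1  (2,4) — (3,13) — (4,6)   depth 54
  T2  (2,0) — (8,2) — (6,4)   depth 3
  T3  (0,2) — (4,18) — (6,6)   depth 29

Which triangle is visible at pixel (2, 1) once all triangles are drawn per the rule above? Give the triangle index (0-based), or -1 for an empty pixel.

T0:
  2·area = 8
  edge (6, 14)→(4, 16): d=(-2,2) right/bottom  bias=-1
  edge (4, 16)→(2, 14): d=(-2,-2) top-left  bias=+0
  edge (2, 14)→(6, 14): d=(4,0) top-left  bias=+0
    (4,5)@(9, 11): e=[0,20,-12] → .  [on edge]
    (0,6)@(1, 13): e=[12,0,-4] → .  [on edge]
    (3,6)@(7, 13): e=[0,12,-4] → .  [on edge]
    (1,7)@(3, 15): e=[4,0,4] → X  [on edge]
    (2,7)@(5, 15): e=[0,4,4] → .  [on edge]
    (1,8)@(3, 17): e=[0,-4,12] → .  [on edge]
    (2,8)@(5, 17): e=[-4,0,12] → .  [on edge]
    (0,9)@(1, 19): e=[0,-12,20] → .  [on edge]
    (3,9)@(7, 19): e=[-12,0,20] → .  [on edge]
    (4,10)@(9, 21): e=[-20,0,28] → .  [on edge]
  covered (1 px):
    . . . . .
    . . . . .
    . . . . .
    . . . . .
    . . . . .
    . . . . .
    . . . . .
    . X . . .
    . . . . .
    . . . . .
    . . . . .
T1:
  2·area = 16  (B↔C swapped to make it positive)
  edge (2, 4)→(4, 6): d=(2,2) right/bottom  bias=-1
  edge (4, 6)→(3, 13): d=(-1,7) right/bottom  bias=-1
  edge (3, 13)→(2, 4): d=(-1,-9) top-left  bias=+0
    (0,1)@(1, 3): e=[0,24,-8] → .  [on edge]
    (1,2)@(3, 5): e=[0,8,8] → .  [on edge]
    (1,3)@(3, 7): e=[4,6,6] → X
    (2,3)@(5, 7): e=[0,-8,24] → .  [on edge]
    (1,4)@(3, 9): e=[8,4,4] → X
    (2,4)@(5, 9): e=[4,-10,22] → .
    (3,4)@(7, 9): e=[0,-24,40] → .  [on edge]
    (1,5)@(3, 11): e=[12,2,2] → X
    (2,5)@(5, 11): e=[8,-12,20] → .
    (4,5)@(9, 11): e=[0,-40,56] → .  [on edge]
    (1,6)@(3, 13): e=[16,0,0] → .  [on edge]
  covered (3 px):
    . . . . .
    . . . . .
    . . . . .
    . X . . .
    . X . . .
    . X . . .
    . . . . .
    . . . . .
    . . . . .
    . . . . .
    . . . . .
T2:
  2·area = 16
  edge (2, 0)→(8, 2): d=(6,2) right/bottom  bias=-1
  edge (8, 2)→(6, 4): d=(-2,2) right/bottom  bias=-1
  edge (6, 4)→(2, 0): d=(-4,-4) top-left  bias=+0
    (1,0)@(3, 1): e=[4,12,0] → X  [on edge]
    (2,0)@(5, 1): e=[0,8,8] → .  [on edge]
    (4,0)@(9, 1): e=[-8,0,24] → .  [on edge]
    (1,1)@(3, 3): e=[16,8,-8] → .
    (2,1)@(5, 3): e=[12,4,0] → X  [on edge]
    (3,1)@(7, 3): e=[8,0,8] → .  [on edge]
    (2,2)@(5, 5): e=[24,0,-8] → .  [on edge]
    (3,2)@(7, 5): e=[20,-4,0] → .  [on edge]
    (1,3)@(3, 7): e=[40,0,-24] → .  [on edge]
    (4,3)@(9, 7): e=[28,-12,0] → .  [on edge]
    (0,4)@(1, 9): e=[56,0,-40] → .  [on edge]
  covered (2 px):
    . X . . .
    . . X . .
    . . . . .
    . . . . .
    . . . . .
    . . . . .
    . . . . .
    . . . . .
    . . . . .
    . . . . .
    . . . . .
T3:
  2·area = 80  (B↔C swapped to make it positive)
  edge (0, 2)→(6, 6): d=(6,4) right/bottom  bias=-1
  edge (6, 6)→(4, 18): d=(-2,12) right/bottom  bias=-1
  edge (4, 18)→(0, 2): d=(-4,-16) top-left  bias=+0
    (0,1)@(1, 3): e=[2,66,12] → X
    (1,1)@(3, 3): e=[-6,42,44] → .
    (0,2)@(1, 5): e=[14,62,4] → X
    (1,2)@(3, 5): e=[6,38,36] → X
    (2,2)@(5, 5): e=[-2,14,68] → .
    (0,3)@(1, 7): e=[26,58,-4] → .
    (1,3)@(3, 7): e=[18,34,28] → X
    (2,3)@(5, 7): e=[10,10,60] → X
    (3,3)@(7, 7): e=[2,-14,92] → .
    (1,4)@(3, 9): e=[30,30,20] → X
    (3,4)@(7, 9): e=[14,-18,84] → .
    (1,5)@(3, 11): e=[42,26,12] → X
  covered (10 px):
    . . . . .
    X . . . .
    X X . . .
    . X X . .
    . X X . .
    . X X . .
    . X . . .
    . . . . .
    . . . . .
    . . . . .
    . . . . .

Z-buffer (winner per pixel, '.' = empty):
  . 2 . . .
  3 . 2 . .
  3 3 . . .
  . 3 3 . .
  . 3 3 . .
  . 3 3 . .
  . 3 . . .
  . 0 . . .
  . . . . .
  . . . . .
  . . . . .

Final: 2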